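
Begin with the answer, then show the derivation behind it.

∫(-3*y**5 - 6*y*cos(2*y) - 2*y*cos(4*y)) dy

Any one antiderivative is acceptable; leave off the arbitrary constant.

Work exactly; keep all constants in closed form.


The answer is -y**6/2 - 3*y*sin(2*y) - y*sin(4*y)/2 - 3*cos(2*y)/2 - cos(4*y)/8.
Step 1. Rewrite: now ∫(-3*y**5) dy + ∫(-6*y*cos(2*y)) dy + ∫(-2*y*cos(4*y)) dy.
Step 2. Integrate ∫(-2*y*cos(4*y)) dy by parts with u = y, dv = (-2*cos(4*y)) dy, so v = -sin(4*y)/2: now -y*sin(4*y)/2 + ∫(-3*y**5) dy + ∫(-6*y*cos(2*y)) dy + ∫(sin(4*y)/2) dy.
Step 3. Evaluate the standard form: now -y*sin(4*y)/2 - cos(4*y)/8 + ∫(-3*y**5) dy + ∫(-6*y*cos(2*y)) dy.
Step 4. Integrate ∫(-6*y*cos(2*y)) dy by parts with u = y, dv = (-6*cos(2*y)) dy, so v = -3*sin(2*y): now -3*y*sin(2*y) - y*sin(4*y)/2 - cos(4*y)/8 + ∫(-3*y**5) dy + ∫(3*sin(2*y)) dy.
Step 5. Evaluate the standard form: now -3*y*sin(2*y) - y*sin(4*y)/2 - 3*cos(2*y)/2 - cos(4*y)/8 + ∫(-3*y**5) dy.
Step 6. Evaluate the standard form: now -y**6/2 - 3*y*sin(2*y) - y*sin(4*y)/2 - 3*cos(2*y)/2 - cos(4*y)/8.
Answer: -y**6/2 - 3*y*sin(2*y) - y*sin(4*y)/2 - 3*cos(2*y)/2 - cos(4*y)/8.


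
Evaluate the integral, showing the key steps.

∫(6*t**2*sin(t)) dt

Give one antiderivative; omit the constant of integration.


Step 1. Integrate ∫(6*t**2*sin(t)) dt by parts with u = t**2, dv = (6*sin(t)) dt, so v = -6*cos(t): now -6*t**2*cos(t) + ∫(12*t*cos(t)) dt.
Step 2. Integrate ∫(12*t*cos(t)) dt by parts with u = t, dv = (12*cos(t)) dt, so v = 12*sin(t): now -6*t**2*cos(t) + 12*t*sin(t) + ∫(-12*sin(t)) dt.
Step 3. Evaluate the standard form: now -6*t**2*cos(t) + 12*t*sin(t) + 12*cos(t).
Answer: -6*t**2*cos(t) + 12*t*sin(t) + 12*cos(t).


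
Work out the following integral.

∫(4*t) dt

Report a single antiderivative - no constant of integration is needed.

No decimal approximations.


Answer: 2*t**2.


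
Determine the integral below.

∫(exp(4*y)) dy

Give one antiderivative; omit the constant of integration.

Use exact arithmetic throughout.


Answer: exp(4*y)/4.


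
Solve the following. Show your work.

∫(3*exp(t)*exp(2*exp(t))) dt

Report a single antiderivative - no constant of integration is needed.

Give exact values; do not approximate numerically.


Step 1. Substitute u = exp(t), turning ∫(3*exp(t)*exp(2*exp(t))) dt into ∫(3*exp(2*u)) du: now ∫(3*exp(2*u)) du.
Step 2. Evaluate the standard form: now 3*exp(2*u)/2.
Step 3. Substitute back u = exp(t): now 3*exp(2*exp(t))/2.
Answer: 3*exp(2*exp(t))/2.


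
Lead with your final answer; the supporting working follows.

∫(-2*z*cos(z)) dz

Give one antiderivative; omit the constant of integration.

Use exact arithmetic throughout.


The answer is -2*z*sin(z) - 2*cos(z).
Step 1. Integrate ∫(-2*z*cos(z)) dz by parts with u = z, dv = (-2*cos(z)) dz, so v = -2*sin(z): now -2*z*sin(z) + ∫(2*sin(z)) dz.
Step 2. Evaluate the standard form: now -2*z*sin(z) - 2*cos(z).
Answer: -2*z*sin(z) - 2*cos(z).


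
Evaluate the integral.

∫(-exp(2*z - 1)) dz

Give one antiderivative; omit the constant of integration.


Answer: -exp(2*z - 1)/2.


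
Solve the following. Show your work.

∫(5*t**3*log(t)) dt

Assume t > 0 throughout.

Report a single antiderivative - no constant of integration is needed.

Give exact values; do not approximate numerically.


Step 1. Integrate ∫(5*t**3*log(t)) dt by parts with u = log(t), dv = (5*t**3) dt, so v = 5*t**4/4 [assuming t > 0]: now 5*t**4*log(t)/4 + ∫(-5*t**3/4) dt.
Step 2. Evaluate the standard form: now 5*t**4*log(t)/4 - 5*t**4/16.
Answer: 5*t**4*log(t)/4 - 5*t**4/16.


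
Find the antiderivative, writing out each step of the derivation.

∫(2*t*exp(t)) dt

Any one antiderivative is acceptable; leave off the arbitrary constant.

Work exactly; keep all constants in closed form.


Step 1. Integrate ∫(2*t*exp(t)) dt by parts with u = t, dv = (2*exp(t)) dt, so v = 2*exp(t): now 2*t*exp(t) + ∫(-2*exp(t)) dt.
Step 2. Evaluate the standard form: now 2*t*exp(t) - 2*exp(t).
Answer: 2*t*exp(t) - 2*exp(t).


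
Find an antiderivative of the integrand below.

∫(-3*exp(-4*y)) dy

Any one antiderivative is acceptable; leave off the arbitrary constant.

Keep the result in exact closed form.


Answer: 3*exp(-4*y)/4.


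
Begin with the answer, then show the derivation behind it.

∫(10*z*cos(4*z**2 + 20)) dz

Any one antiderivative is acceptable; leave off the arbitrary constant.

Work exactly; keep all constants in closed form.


The answer is 5*sin(4*z**2 + 20)/4.
Step 1. Substitute u = z**2 + 5, turning ∫(10*z*cos(4*z**2 + 20)) dz into ∫(5*cos(4*u)) du: now ∫(5*cos(4*u)) du.
Step 2. Evaluate the standard form: now 5*sin(4*u)/4.
Step 3. Substitute back u = z**2 + 5: now 5*sin(4*z**2 + 20)/4.
Answer: 5*sin(4*z**2 + 20)/4.


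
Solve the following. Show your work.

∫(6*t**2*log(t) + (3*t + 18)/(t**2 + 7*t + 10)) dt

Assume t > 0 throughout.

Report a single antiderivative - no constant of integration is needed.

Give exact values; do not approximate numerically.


Step 1. Rewrite: now ∫(6*t**2*log(t)) dt + ∫((3*t + 18)/(t**2 + 7*t + 10)) dt.
Step 2. Decompose ∫((3*t + 18)/(t**2 + 7*t + 10)) dt by partial fractions, (3*t + 18)/(t**2 + 7*t + 10) = -1/(t + 5) + 4/(t + 2): now ∫(6*t**2*log(t)) dt + ∫(4/(t + 2)) dt + ∫(-1/(t + 5)) dt.
Step 3. Evaluate the standard form [assuming t > -5]: now -log(t + 5) + ∫(6*t**2*log(t)) dt + ∫(4/(t + 2)) dt.
Step 4. Evaluate the standard form [assuming t > -2]: now 4*log(t + 2) - log(t + 5) + ∫(6*t**2*log(t)) dt.
Step 5. Integrate ∫(6*t**2*log(t)) dt by parts with u = log(t), dv = (6*t**2) dt, so v = 2*t**3 [assuming t > 0]: now 2*t**3*log(t) + 4*log(t + 2) - log(t + 5) + ∫(-2*t**2) dt.
Step 6. Evaluate the standard form: now 2*t**3*log(t) - 2*t**3/3 + 4*log(t + 2) - log(t + 5).
Answer: 2*t**3*log(t) - 2*t**3/3 + 4*log(t + 2) - log(t + 5).


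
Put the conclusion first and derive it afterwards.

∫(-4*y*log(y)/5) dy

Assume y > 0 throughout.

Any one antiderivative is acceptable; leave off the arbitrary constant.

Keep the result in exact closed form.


The answer is -2*y**2*log(y)/5 + y**2/5.
Step 1. Integrate ∫(-4*y*log(y)/5) dy by parts with u = log(y), dv = (-4*y/5) dy, so v = -2*y**2/5 [assuming y > 0]: now -2*y**2*log(y)/5 + ∫(2*y/5) dy.
Step 2. Evaluate the standard form: now -2*y**2*log(y)/5 + y**2/5.
Answer: -2*y**2*log(y)/5 + y**2/5.


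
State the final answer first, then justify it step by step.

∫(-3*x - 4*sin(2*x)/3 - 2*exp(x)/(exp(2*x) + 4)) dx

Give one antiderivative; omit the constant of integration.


The answer is -3*x**2/2 + 2*cos(2*x)/3 - atan(exp(x)/2).
Step 1. Rewrite: now ∫(-3*x) dx + ∫(-2*exp(x)/(exp(2*x) + 4)) dx + ∫(-4*sin(2*x)/3) dx.
Step 2. Substitute u = exp(x), turning ∫(-2*exp(x)/(exp(2*x) + 4)) dx into ∫(-2/(u**2 + 4)) du: now ∫(-3*x) dx + ∫(-2/(u**2 + 4)) du + ∫(-4*sin(2*x)/3) dx.
Step 3. Evaluate the standard form: now -atan(u/2) + ∫(-3*x) dx + ∫(-4*sin(2*x)/3) dx.
Step 4. Substitute back u = exp(x): now -atan(exp(x)/2) + ∫(-3*x) dx + ∫(-4*sin(2*x)/3) dx.
Step 5. Evaluate the standard form: now -3*x**2/2 - atan(exp(x)/2) + ∫(-4*sin(2*x)/3) dx.
Step 6. Evaluate the standard form: now -3*x**2/2 + 2*cos(2*x)/3 - atan(exp(x)/2).
Answer: -3*x**2/2 + 2*cos(2*x)/3 - atan(exp(x)/2).


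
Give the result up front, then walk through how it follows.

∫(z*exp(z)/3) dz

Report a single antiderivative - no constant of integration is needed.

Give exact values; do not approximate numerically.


The answer is z*exp(z)/3 - exp(z)/3.
Step 1. Integrate ∫(z*exp(z)/3) dz by parts with u = z, dv = (exp(z)/3) dz, so v = exp(z)/3: now z*exp(z)/3 + ∫(-exp(z)/3) dz.
Step 2. Evaluate the standard form: now z*exp(z)/3 - exp(z)/3.
Answer: z*exp(z)/3 - exp(z)/3.


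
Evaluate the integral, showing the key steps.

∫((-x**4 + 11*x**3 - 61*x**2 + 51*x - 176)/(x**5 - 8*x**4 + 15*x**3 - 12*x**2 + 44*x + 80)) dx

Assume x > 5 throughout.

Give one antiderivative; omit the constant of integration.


Step 1. Decompose ∫((-x**4 + 11*x**3 - 61*x**2 + 51*x - 176)/(x**5 - 8*x**4 + 15*x**3 - 12*x**2 + 44*x + 80)) dx by partial fractions, (-x**4 + 11*x**3 - 61*x**2 + 51*x - 176)/(x**5 - 8*x**4 + 15*x**3 - 12*x**2 + 44*x + 80) = 1/(x**2 + 4) - 2/(x + 1) + 5/(x - 4) - 4/(x - 5): now ∫(-4/(x - 5)) dx + ∫(5/(x - 4)) dx + ∫(-2/(x + 1)) dx + ∫(1/(x**2 + 4)) dx.
Step 2. Evaluate the standard form [assuming x > 5]: now -4*log(x - 5) + ∫(5/(x - 4)) dx + ∫(-2/(x + 1)) dx + ∫(1/(x**2 + 4)) dx.
Step 3. Evaluate the standard form [assuming x > 4]: now -4*log(x - 5) + 5*log(x - 4) + ∫(-2/(x + 1)) dx + ∫(1/(x**2 + 4)) dx.
Step 4. Evaluate the standard form [assuming x > -1]: now -4*log(x - 5) + 5*log(x - 4) - 2*log(x + 1) + ∫(1/(x**2 + 4)) dx.
Step 5. Evaluate the standard form: now -4*log(x - 5) + 5*log(x - 4) - 2*log(x + 1) + atan(x/2)/2.
Answer: -4*log(x - 5) + 5*log(x - 4) - 2*log(x + 1) + atan(x/2)/2.


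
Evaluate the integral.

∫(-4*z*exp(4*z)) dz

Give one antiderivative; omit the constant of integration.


Answer: -z*exp(4*z) + exp(4*z)/4.


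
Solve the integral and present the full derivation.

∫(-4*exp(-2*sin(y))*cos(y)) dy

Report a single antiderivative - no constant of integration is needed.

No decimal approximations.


Step 1. Substitute u = sin(y), turning ∫(-4*exp(-2*sin(y))*cos(y)) dy into ∫(-4*exp(-2*u)) du: now ∫(-4*exp(-2*u)) du.
Step 2. Evaluate the standard form: now 2*exp(-2*u).
Step 3. Substitute back u = sin(y): now 2*exp(-2*sin(y)).
Answer: 2*exp(-2*sin(y)).


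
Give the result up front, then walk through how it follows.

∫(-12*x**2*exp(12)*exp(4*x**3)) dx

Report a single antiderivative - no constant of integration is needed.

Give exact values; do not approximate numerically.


The answer is -exp(4*x**3 + 12).
Step 1. Substitute u = x**3 + 3, turning ∫(-12*x**2*exp(12)*exp(4*x**3)) dx into ∫(-4*exp(4*u)) du: now ∫(-4*exp(4*u)) du.
Step 2. Evaluate the standard form: now -exp(4*u).
Step 3. Substitute back u = x**3 + 3: now -exp(4*x**3 + 12).
Answer: -exp(4*x**3 + 12).


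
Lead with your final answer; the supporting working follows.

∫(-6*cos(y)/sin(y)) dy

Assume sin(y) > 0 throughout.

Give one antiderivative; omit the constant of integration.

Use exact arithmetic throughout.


The answer is -6*log(sin(y)).
Step 1. Substitute u = sin(y), turning ∫(-6*cos(y)/sin(y)) dy into ∫(-6/u) du: now ∫(-6/u) du.
Step 2. Evaluate the standard form [assuming u > 0]: now -6*log(u).
Step 3. Substitute back u = sin(y): now -6*log(sin(y)).
Answer: -6*log(sin(y)).


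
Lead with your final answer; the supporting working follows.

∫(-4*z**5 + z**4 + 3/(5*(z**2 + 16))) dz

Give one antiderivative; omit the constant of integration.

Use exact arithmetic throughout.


The answer is -2*z**6/3 + z**5/5 + 3*atan(z/4)/20.
Step 1. Rewrite: now ∫(z**4) dz + ∫(-4*z**5) dz + ∫(3/(5*(z**2 + 16))) dz.
Step 2. Evaluate the standard form: now z**5/5 + ∫(-4*z**5) dz + ∫(3/(5*(z**2 + 16))) dz.
Step 3. Evaluate the standard form: now -2*z**6/3 + z**5/5 + ∫(3/(5*(z**2 + 16))) dz.
Step 4. Evaluate the standard form: now -2*z**6/3 + z**5/5 + 3*atan(z/4)/20.
Answer: -2*z**6/3 + z**5/5 + 3*atan(z/4)/20.


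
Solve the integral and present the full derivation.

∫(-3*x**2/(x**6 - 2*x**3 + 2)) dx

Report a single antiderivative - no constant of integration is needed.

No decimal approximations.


Step 1. Substitute u = x**3 - 1, turning ∫(-3*x**2/(x**6 - 2*x**3 + 2)) dx into ∫(-1/(u**2 + 1)) du: now ∫(-1/(u**2 + 1)) du.
Step 2. Evaluate the standard form: now -atan(u).
Step 3. Substitute back u = x**3 - 1: now -atan(x**3 - 1).
Answer: -atan(x**3 - 1).


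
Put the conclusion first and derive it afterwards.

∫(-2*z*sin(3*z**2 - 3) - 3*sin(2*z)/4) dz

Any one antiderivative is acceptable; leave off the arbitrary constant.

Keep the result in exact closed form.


The answer is 3*cos(2*z)/8 + cos(3*z**2 - 3)/3.
Step 1. Rewrite: now ∫(-2*z*sin(3*z**2 - 3)) dz + ∫(-3*sin(2*z)/4) dz.
Step 2. Substitute u = z**2 - 1, turning ∫(-2*z*sin(3*z**2 - 3)) dz into ∫(-sin(3*u)) du: now ∫(-sin(3*u)) du + ∫(-3*sin(2*z)/4) dz.
Step 3. Evaluate the standard form: now cos(3*u)/3 + ∫(-3*sin(2*z)/4) dz.
Step 4. Substitute back u = z**2 - 1: now cos(3*z**2 - 3)/3 + ∫(-3*sin(2*z)/4) dz.
Step 5. Evaluate the standard form: now 3*cos(2*z)/8 + cos(3*z**2 - 3)/3.
Answer: 3*cos(2*z)/8 + cos(3*z**2 - 3)/3.


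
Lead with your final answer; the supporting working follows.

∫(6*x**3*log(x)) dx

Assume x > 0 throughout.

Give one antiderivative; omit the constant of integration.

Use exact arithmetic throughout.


The answer is 3*x**4*log(x)/2 - 3*x**4/8.
Step 1. Integrate ∫(6*x**3*log(x)) dx by parts with u = log(x), dv = (6*x**3) dx, so v = 3*x**4/2 [assuming x > 0]: now 3*x**4*log(x)/2 + ∫(-3*x**3/2) dx.
Step 2. Evaluate the standard form: now 3*x**4*log(x)/2 - 3*x**4/8.
Answer: 3*x**4*log(x)/2 - 3*x**4/8.


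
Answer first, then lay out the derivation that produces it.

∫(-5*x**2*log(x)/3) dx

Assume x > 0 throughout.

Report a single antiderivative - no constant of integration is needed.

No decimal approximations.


The answer is -5*x**3*log(x)/9 + 5*x**3/27.
Step 1. Integrate ∫(-5*x**2*log(x)/3) dx by parts with u = log(x), dv = (-5*x**2/3) dx, so v = -5*x**3/9 [assuming x > 0]: now -5*x**3*log(x)/9 + ∫(5*x**2/9) dx.
Step 2. Evaluate the standard form: now -5*x**3*log(x)/9 + 5*x**3/27.
Answer: -5*x**3*log(x)/9 + 5*x**3/27.


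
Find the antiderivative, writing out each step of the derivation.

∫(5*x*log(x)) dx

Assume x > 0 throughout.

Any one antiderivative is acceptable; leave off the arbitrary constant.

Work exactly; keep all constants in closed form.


Step 1. Integrate ∫(5*x*log(x)) dx by parts with u = log(x), dv = (5*x) dx, so v = 5*x**2/2 [assuming x > 0]: now 5*x**2*log(x)/2 + ∫(-5*x/2) dx.
Step 2. Evaluate the standard form: now 5*x**2*log(x)/2 - 5*x**2/4.
Answer: 5*x**2*log(x)/2 - 5*x**2/4.


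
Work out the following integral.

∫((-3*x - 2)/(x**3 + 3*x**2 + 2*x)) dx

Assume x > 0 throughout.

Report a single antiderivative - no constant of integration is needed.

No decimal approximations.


Answer: -log(x) - log(x + 1) + 2*log(x + 2).


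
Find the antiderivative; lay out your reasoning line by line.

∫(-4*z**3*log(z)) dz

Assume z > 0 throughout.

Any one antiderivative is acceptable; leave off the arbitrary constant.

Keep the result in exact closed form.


Step 1. Integrate ∫(-4*z**3*log(z)) dz by parts with u = log(z), dv = (-4*z**3) dz, so v = -z**4 [assuming z > 0]: now -z**4*log(z) + ∫(z**3) dz.
Step 2. Evaluate the standard form: now -z**4*log(z) + z**4/4.
Answer: -z**4*log(z) + z**4/4.


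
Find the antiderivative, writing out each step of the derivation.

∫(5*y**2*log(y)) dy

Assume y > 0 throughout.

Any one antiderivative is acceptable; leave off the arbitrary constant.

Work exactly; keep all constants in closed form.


Step 1. Integrate ∫(5*y**2*log(y)) dy by parts with u = log(y), dv = (5*y**2) dy, so v = 5*y**3/3 [assuming y > 0]: now 5*y**3*log(y)/3 + ∫(-5*y**2/3) dy.
Step 2. Evaluate the standard form: now 5*y**3*log(y)/3 - 5*y**3/9.
Answer: 5*y**3*log(y)/3 - 5*y**3/9.


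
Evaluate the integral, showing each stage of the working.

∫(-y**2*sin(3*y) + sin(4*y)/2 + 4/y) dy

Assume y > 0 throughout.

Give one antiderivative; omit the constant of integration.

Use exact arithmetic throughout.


Step 1. Rewrite: now ∫(4/y) dy + ∫(-y**2*sin(3*y)) dy + ∫(sin(4*y)/2) dy.
Step 2. Evaluate the standard form [assuming y > 0]: now 4*log(y) + ∫(-y**2*sin(3*y)) dy + ∫(sin(4*y)/2) dy.
Step 3. Integrate ∫(-y**2*sin(3*y)) dy by parts with u = y**2, dv = (-sin(3*y)) dy, so v = cos(3*y)/3: now y**2*cos(3*y)/3 + 4*log(y) + ∫(-2*y*cos(3*y)/3) dy + ∫(sin(4*y)/2) dy.
Step 4. Integrate ∫(-2*y*cos(3*y)/3) dy by parts with u = y, dv = (-2*cos(3*y)/3) dy, so v = -2*sin(3*y)/9: now y**2*cos(3*y)/3 - 2*y*sin(3*y)/9 + 4*log(y) + ∫(2*sin(3*y)/9) dy + ∫(sin(4*y)/2) dy.
Step 5. Evaluate the standard form: now y**2*cos(3*y)/3 - 2*y*sin(3*y)/9 + 4*log(y) - 2*cos(3*y)/27 + ∫(sin(4*y)/2) dy.
Step 6. Evaluate the standard form: now y**2*cos(3*y)/3 - 2*y*sin(3*y)/9 + 4*log(y) - 2*cos(3*y)/27 - cos(4*y)/8.
Answer: y**2*cos(3*y)/3 - 2*y*sin(3*y)/9 + 4*log(y) - 2*cos(3*y)/27 - cos(4*y)/8.


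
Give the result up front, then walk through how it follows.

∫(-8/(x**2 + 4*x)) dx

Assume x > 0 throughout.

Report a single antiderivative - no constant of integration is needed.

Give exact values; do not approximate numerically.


The answer is -2*log(x) + 2*log(x + 4).
Step 1. Decompose ∫(-8/(x**2 + 4*x)) dx by partial fractions, -8/(x**2 + 4*x) = 2/(x + 4) - 2/x: now ∫(-2/x) dx + ∫(2/(x + 4)) dx.
Step 2. Evaluate the standard form [assuming x > -4]: now 2*log(x + 4) + ∫(-2/x) dx.
Step 3. Evaluate the standard form [assuming x > 0]: now -2*log(x) + 2*log(x + 4).
Answer: -2*log(x) + 2*log(x + 4).


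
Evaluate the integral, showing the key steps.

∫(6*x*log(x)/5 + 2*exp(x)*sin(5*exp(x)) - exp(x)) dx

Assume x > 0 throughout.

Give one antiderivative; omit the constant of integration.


Step 1. Rewrite: now ∫(6*x*log(x)/5) dx + ∫(2*exp(x)*sin(5*exp(x))) dx + ∫(-exp(x)) dx.
Step 2. Substitute u = exp(x), turning ∫(2*exp(x)*sin(5*exp(x))) dx into ∫(2*sin(5*u)) du: now ∫(6*x*log(x)/5) dx + ∫(-exp(x)) dx + ∫(2*sin(5*u)) du.
Step 3. Evaluate the standard form: now -2*cos(5*u)/5 + ∫(6*x*log(x)/5) dx + ∫(-exp(x)) dx.
Step 4. Substitute back u = exp(x): now -2*cos(5*exp(x))/5 + ∫(6*x*log(x)/5) dx + ∫(-exp(x)) dx.
Step 5. Evaluate the standard form: now -exp(x) - 2*cos(5*exp(x))/5 + ∫(6*x*log(x)/5) dx.
Step 6. Integrate ∫(6*x*log(x)/5) dx by parts with u = log(x), dv = (6*x/5) dx, so v = 3*x**2/5 [assuming x > 0]: now 3*x**2*log(x)/5 - exp(x) - 2*cos(5*exp(x))/5 + ∫(-3*x/5) dx.
Step 7. Evaluate the standard form: now 3*x**2*log(x)/5 - 3*x**2/10 - exp(x) - 2*cos(5*exp(x))/5.
Answer: 3*x**2*log(x)/5 - 3*x**2/10 - exp(x) - 2*cos(5*exp(x))/5.


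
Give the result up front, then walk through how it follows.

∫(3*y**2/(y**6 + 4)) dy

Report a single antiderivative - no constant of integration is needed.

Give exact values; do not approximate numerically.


The answer is atan(y**3/2)/2.
Step 1. Substitute u = y**3, turning ∫(3*y**2/(y**6 + 4)) dy into ∫(1/(u**2 + 4)) du: now ∫(1/(u**2 + 4)) du.
Step 2. Evaluate the standard form: now atan(u/2)/2.
Step 3. Substitute back u = y**3: now atan(y**3/2)/2.
Answer: atan(y**3/2)/2.


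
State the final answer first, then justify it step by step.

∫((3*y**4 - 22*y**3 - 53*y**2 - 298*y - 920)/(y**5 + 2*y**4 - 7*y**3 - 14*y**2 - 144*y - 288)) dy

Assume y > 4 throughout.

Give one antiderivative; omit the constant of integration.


The answer is -3*log(y - 4) + 2*log(y + 2) + 4*log(y + 4) + 4*atan(y/3)/3.
Step 1. Decompose ∫((3*y**4 - 22*y**3 - 53*y**2 - 298*y - 920)/(y**5 + 2*y**4 - 7*y**3 - 14*y**2 - 144*y - 288)) dy by partial fractions, (3*y**4 - 22*y**3 - 53*y**2 - 298*y - 920)/(y**5 + 2*y**4 - 7*y**3 - 14*y**2 - 144*y - 288) = 4/(y**2 + 9) + 4/(y + 4) + 2/(y + 2) - 3/(y - 4): now ∫(-3/(y - 4)) dy + ∫(2/(y + 2)) dy + ∫(4/(y + 4)) dy + ∫(4/(y**2 + 9)) dy.
Step 2. Evaluate the standard form [assuming y > -4]: now 4*log(y + 4) + ∫(-3/(y - 4)) dy + ∫(2/(y + 2)) dy + ∫(4/(y**2 + 9)) dy.
Step 3. Evaluate the standard form [assuming y > 4]: now -3*log(y - 4) + 4*log(y + 4) + ∫(2/(y + 2)) dy + ∫(4/(y**2 + 9)) dy.
Step 4. Evaluate the standard form [assuming y > -2]: now -3*log(y - 4) + 2*log(y + 2) + 4*log(y + 4) + ∫(4/(y**2 + 9)) dy.
Step 5. Evaluate the standard form: now -3*log(y - 4) + 2*log(y + 2) + 4*log(y + 4) + 4*atan(y/3)/3.
Answer: -3*log(y - 4) + 2*log(y + 2) + 4*log(y + 4) + 4*atan(y/3)/3.


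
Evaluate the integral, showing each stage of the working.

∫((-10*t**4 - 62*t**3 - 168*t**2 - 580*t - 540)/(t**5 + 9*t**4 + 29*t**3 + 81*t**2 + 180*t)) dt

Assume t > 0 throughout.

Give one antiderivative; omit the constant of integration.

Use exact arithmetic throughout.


Step 1. Decompose ∫((-10*t**4 - 62*t**3 - 168*t**2 - 580*t - 540)/(t**5 + 9*t**4 + 29*t**3 + 81*t**2 + 180*t)) dt by partial fractions, (-10*t**4 - 62*t**3 - 168*t**2 - 580*t - 540)/(t**5 + 9*t**4 + 29*t**3 + 81*t**2 + 180*t) = -2/(t**2 + 9) - 2/(t + 5) - 5/(t + 4) - 3/t: now ∫(-3/t) dt + ∫(-5/(t + 4)) dt + ∫(-2/(t + 5)) dt + ∫(-2/(t**2 + 9)) dt.
Step 2. Evaluate the standard form [assuming t > -4]: now -5*log(t + 4) + ∫(-3/t) dt + ∫(-2/(t + 5)) dt + ∫(-2/(t**2 + 9)) dt.
Step 3. Evaluate the standard form [assuming t > 0]: now -3*log(t) - 5*log(t + 4) + ∫(-2/(t + 5)) dt + ∫(-2/(t**2 + 9)) dt.
Step 4. Evaluate the standard form [assuming t > -5]: now -3*log(t) - 5*log(t + 4) - 2*log(t + 5) + ∫(-2/(t**2 + 9)) dt.
Step 5. Evaluate the standard form: now -3*log(t) - 5*log(t + 4) - 2*log(t + 5) - 2*atan(t/3)/3.
Answer: -3*log(t) - 5*log(t + 4) - 2*log(t + 5) - 2*atan(t/3)/3.


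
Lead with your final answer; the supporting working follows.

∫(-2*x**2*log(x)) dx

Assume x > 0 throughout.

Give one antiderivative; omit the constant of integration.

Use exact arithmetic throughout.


The answer is -2*x**3*log(x)/3 + 2*x**3/9.
Step 1. Integrate ∫(-2*x**2*log(x)) dx by parts with u = log(x), dv = (-2*x**2) dx, so v = -2*x**3/3 [assuming x > 0]: now -2*x**3*log(x)/3 + ∫(2*x**2/3) dx.
Step 2. Evaluate the standard form: now -2*x**3*log(x)/3 + 2*x**3/9.
Answer: -2*x**3*log(x)/3 + 2*x**3/9.


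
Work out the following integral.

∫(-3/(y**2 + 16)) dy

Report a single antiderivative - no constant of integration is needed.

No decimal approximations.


Answer: -3*atan(y/4)/4.


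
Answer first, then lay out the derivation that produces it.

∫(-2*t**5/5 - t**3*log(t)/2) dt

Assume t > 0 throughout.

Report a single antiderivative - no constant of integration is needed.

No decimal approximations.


The answer is -t**6/15 - t**4*log(t)/8 + t**4/32.
Step 1. Rewrite: now ∫(-2*t**5/5) dt + ∫(-t**3*log(t)/2) dt.
Step 2. Integrate ∫(-t**3*log(t)/2) dt by parts with u = log(t), dv = (-t**3/2) dt, so v = -t**4/8 [assuming t > 0]: now -t**4*log(t)/8 + ∫(t**3/8) dt + ∫(-2*t**5/5) dt.
Step 3. Evaluate the standard form: now -t**4*log(t)/8 + t**4/32 + ∫(-2*t**5/5) dt.
Step 4. Evaluate the standard form: now -t**6/15 - t**4*log(t)/8 + t**4/32.
Answer: -t**6/15 - t**4*log(t)/8 + t**4/32.


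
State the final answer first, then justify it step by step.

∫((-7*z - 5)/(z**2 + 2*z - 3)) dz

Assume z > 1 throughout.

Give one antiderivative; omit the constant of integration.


The answer is -3*log(z - 1) - 4*log(z + 3).
Step 1. Decompose ∫((-7*z - 5)/(z**2 + 2*z - 3)) dz by partial fractions, (-7*z - 5)/(z**2 + 2*z - 3) = -4/(z + 3) - 3/(z - 1): now ∫(-3/(z - 1)) dz + ∫(-4/(z + 3)) dz.
Step 2. Evaluate the standard form [assuming z > 1]: now -3*log(z - 1) + ∫(-4/(z + 3)) dz.
Step 3. Evaluate the standard form [assuming z > -3]: now -3*log(z - 1) - 4*log(z + 3).
Answer: -3*log(z - 1) - 4*log(z + 3).


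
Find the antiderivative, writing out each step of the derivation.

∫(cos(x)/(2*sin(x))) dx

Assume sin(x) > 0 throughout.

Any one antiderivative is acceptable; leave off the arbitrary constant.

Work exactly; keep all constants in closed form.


Step 1. Substitute u = sin(x), turning ∫(cos(x)/(2*sin(x))) dx into ∫(1/(2*u)) du: now ∫(1/(2*u)) du.
Step 2. Evaluate the standard form [assuming u > 0]: now log(u)/2.
Step 3. Substitute back u = sin(x): now log(sin(x))/2.
Answer: log(sin(x))/2.


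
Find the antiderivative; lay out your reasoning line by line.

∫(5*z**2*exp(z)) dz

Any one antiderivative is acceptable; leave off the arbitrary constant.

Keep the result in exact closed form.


Step 1. Integrate ∫(5*z**2*exp(z)) dz by parts with u = z**2, dv = (5*exp(z)) dz, so v = 5*exp(z): now 5*z**2*exp(z) + ∫(-10*z*exp(z)) dz.
Step 2. Integrate ∫(-10*z*exp(z)) dz by parts with u = z, dv = (-10*exp(z)) dz, so v = -10*exp(z): now 5*z**2*exp(z) - 10*z*exp(z) + ∫(10*exp(z)) dz.
Step 3. Evaluate the standard form: now 5*z**2*exp(z) - 10*z*exp(z) + 10*exp(z).
Answer: 5*z**2*exp(z) - 10*z*exp(z) + 10*exp(z).


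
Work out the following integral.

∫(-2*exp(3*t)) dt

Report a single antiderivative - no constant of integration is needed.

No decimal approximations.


Answer: -2*exp(3*t)/3.


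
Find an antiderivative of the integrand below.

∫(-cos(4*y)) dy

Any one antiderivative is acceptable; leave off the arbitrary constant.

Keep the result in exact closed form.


Answer: -sin(4*y)/4.


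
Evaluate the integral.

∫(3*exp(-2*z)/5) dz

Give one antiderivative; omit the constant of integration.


Answer: -3*exp(-2*z)/10.


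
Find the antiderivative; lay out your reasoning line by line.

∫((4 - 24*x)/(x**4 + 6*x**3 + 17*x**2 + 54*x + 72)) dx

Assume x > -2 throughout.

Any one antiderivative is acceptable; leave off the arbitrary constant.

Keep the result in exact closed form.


Step 1. Decompose ∫((4 - 24*x)/(x**4 + 6*x**3 + 17*x**2 + 54*x + 72)) dx by partial fractions, (4 - 24*x)/(x**4 + 6*x**3 + 17*x**2 + 54*x + 72) = -4/(x**2 + 9) - 2/(x + 4) + 2/(x + 2): now ∫(2/(x + 2)) dx + ∫(-2/(x + 4)) dx + ∫(-4/(x**2 + 9)) dx.
Step 2. Evaluate the standard form [assuming x > -4]: now -2*log(x + 4) + ∫(2/(x + 2)) dx + ∫(-4/(x**2 + 9)) dx.
Step 3. Evaluate the standard form [assuming x > -2]: now 2*log(x + 2) - 2*log(x + 4) + ∫(-4/(x**2 + 9)) dx.
Step 4. Evaluate the standard form: now 2*log(x + 2) - 2*log(x + 4) - 4*atan(x/3)/3.
Answer: 2*log(x + 2) - 2*log(x + 4) - 4*atan(x/3)/3.


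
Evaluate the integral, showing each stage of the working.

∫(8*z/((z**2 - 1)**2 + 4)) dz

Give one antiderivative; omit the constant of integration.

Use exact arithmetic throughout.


Step 1. Substitute u = z**2 - 1, turning ∫(8*z/((z**2 - 1)**2 + 4)) dz into ∫(4/(u**2 + 4)) du: now ∫(4/(u**2 + 4)) du.
Step 2. Evaluate the standard form: now 2*atan(u/2).
Step 3. Substitute back u = z**2 - 1: now 2*atan(z**2/2 - 1/2).
Answer: 2*atan(z**2/2 - 1/2).


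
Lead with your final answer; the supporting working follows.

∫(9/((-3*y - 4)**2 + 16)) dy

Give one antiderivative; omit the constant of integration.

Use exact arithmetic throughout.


The answer is 3*atan(3*y/4 + 1)/4.
Step 1. Substitute u = -3*y - 4, turning ∫(9/((-3*y - 4)**2 + 16)) dy into ∫(-3/(u**2 + 16)) du: now ∫(-3/(u**2 + 16)) du.
Step 2. Evaluate the standard form: now -3*atan(u/4)/4.
Step 3. Substitute back u = -3*y - 4: now 3*atan(3*y/4 + 1)/4.
Answer: 3*atan(3*y/4 + 1)/4.


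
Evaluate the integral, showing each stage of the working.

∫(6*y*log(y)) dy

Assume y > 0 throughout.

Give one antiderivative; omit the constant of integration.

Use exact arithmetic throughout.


Step 1. Integrate ∫(6*y*log(y)) dy by parts with u = log(y), dv = (6*y) dy, so v = 3*y**2 [assuming y > 0]: now 3*y**2*log(y) + ∫(-3*y) dy.
Step 2. Evaluate the standard form: now 3*y**2*log(y) - 3*y**2/2.
Answer: 3*y**2*log(y) - 3*y**2/2.


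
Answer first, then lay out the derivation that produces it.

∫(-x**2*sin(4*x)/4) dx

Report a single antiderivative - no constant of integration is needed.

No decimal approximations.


The answer is x**2*cos(4*x)/16 - x*sin(4*x)/32 - cos(4*x)/128.
Step 1. Integrate ∫(-x**2*sin(4*x)/4) dx by parts with u = x**2, dv = (-sin(4*x)/4) dx, so v = cos(4*x)/16: now x**2*cos(4*x)/16 + ∫(-x*cos(4*x)/8) dx.
Step 2. Integrate ∫(-x*cos(4*x)/8) dx by parts with u = x, dv = (-cos(4*x)/8) dx, so v = -sin(4*x)/32: now x**2*cos(4*x)/16 - x*sin(4*x)/32 + ∫(sin(4*x)/32) dx.
Step 3. Evaluate the standard form: now x**2*cos(4*x)/16 - x*sin(4*x)/32 - cos(4*x)/128.
Answer: x**2*cos(4*x)/16 - x*sin(4*x)/32 - cos(4*x)/128.


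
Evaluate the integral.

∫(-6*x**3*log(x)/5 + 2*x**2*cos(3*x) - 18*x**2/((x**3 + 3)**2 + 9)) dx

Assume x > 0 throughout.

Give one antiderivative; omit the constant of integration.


Answer: -3*x**4*log(x)/10 + 3*x**4/40 + 2*x**2*sin(3*x)/3 + 4*x*cos(3*x)/9 - 4*sin(3*x)/27 - 2*atan(x**3/3 + 1).


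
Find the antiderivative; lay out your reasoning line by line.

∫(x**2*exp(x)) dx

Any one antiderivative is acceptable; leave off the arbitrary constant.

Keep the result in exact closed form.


Step 1. Integrate ∫(x**2*exp(x)) dx by parts with u = x**2, dv = (exp(x)) dx, so v = exp(x): now x**2*exp(x) + ∫(-2*x*exp(x)) dx.
Step 2. Integrate ∫(-2*x*exp(x)) dx by parts with u = x, dv = (-2*exp(x)) dx, so v = -2*exp(x): now x**2*exp(x) - 2*x*exp(x) + ∫(2*exp(x)) dx.
Step 3. Evaluate the standard form: now x**2*exp(x) - 2*x*exp(x) + 2*exp(x).
Answer: x**2*exp(x) - 2*x*exp(x) + 2*exp(x).


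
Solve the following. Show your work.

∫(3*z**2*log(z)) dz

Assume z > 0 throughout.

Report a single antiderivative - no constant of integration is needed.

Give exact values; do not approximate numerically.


Step 1. Integrate ∫(3*z**2*log(z)) dz by parts with u = log(z), dv = (3*z**2) dz, so v = z**3 [assuming z > 0]: now z**3*log(z) + ∫(-z**2) dz.
Step 2. Evaluate the standard form: now z**3*log(z) - z**3/3.
Answer: z**3*log(z) - z**3/3.


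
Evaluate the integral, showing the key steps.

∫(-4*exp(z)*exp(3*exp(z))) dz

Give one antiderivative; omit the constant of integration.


Step 1. Substitute u = exp(z), turning ∫(-4*exp(z)*exp(3*exp(z))) dz into ∫(-4*exp(3*u)) du: now ∫(-4*exp(3*u)) du.
Step 2. Evaluate the standard form: now -4*exp(3*u)/3.
Step 3. Substitute back u = exp(z): now -4*exp(3*exp(z))/3.
Answer: -4*exp(3*exp(z))/3.


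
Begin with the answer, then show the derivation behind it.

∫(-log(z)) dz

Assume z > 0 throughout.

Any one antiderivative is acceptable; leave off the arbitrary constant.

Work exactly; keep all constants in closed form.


The answer is -z*log(z) + z.
Step 1. Integrate ∫(-log(z)) dz by parts with u = log(z), dv = (-1) dz, so v = -z [assuming z > 0]: now -z*log(z) + ∫(1) dz.
Step 2. Evaluate the standard form: now -z*log(z) + z.
Answer: -z*log(z) + z.


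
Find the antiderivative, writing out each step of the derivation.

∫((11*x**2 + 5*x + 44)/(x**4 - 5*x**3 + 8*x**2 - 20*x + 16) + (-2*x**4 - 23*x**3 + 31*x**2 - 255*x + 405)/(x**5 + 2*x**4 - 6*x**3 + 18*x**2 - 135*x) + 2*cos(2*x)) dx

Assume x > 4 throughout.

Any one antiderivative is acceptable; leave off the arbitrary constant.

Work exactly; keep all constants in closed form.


Step 1. Rewrite: now ∫((11*x**2 + 5*x + 44)/(x**4 - 5*x**3 + 8*x**2 - 20*x + 16)) dx + ∫((-2*x**4 - 23*x**3 + 31*x**2 - 255*x + 405)/(x**5 + 2*x**4 - 6*x**3 + 18*x**2 - 135*x)) dx + ∫(2*cos(2*x)) dx.
Step 2. Decompose ∫((11*x**2 + 5*x + 44)/(x**4 - 5*x**3 + 8*x**2 - 20*x + 16)) dx by partial fractions, (11*x**2 + 5*x + 44)/(x**4 - 5*x**3 + 8*x**2 - 20*x + 16) = -1/(x**2 + 4) - 4/(x - 1) + 4/(x - 4): now ∫((-2*x**4 - 23*x**3 + 31*x**2 - 255*x + 405)/(x**5 + 2*x**4 - 6*x**3 + 18*x**2 - 135*x)) dx + ∫(4/(x - 4)) dx + ∫(-4/(x - 1)) dx + ∫(-1/(x**2 + 4)) dx + ∫(2*cos(2*x)) dx.
Step 3. Evaluate the standard form [assuming x > 1]: now -4*log(x - 1) + ∫((-2*x**4 - 23*x**3 + 31*x**2 - 255*x + 405)/(x**5 + 2*x**4 - 6*x**3 + 18*x**2 - 135*x)) dx + ∫(4/(x - 4)) dx + ∫(-1/(x**2 + 4)) dx + ∫(2*cos(2*x)) dx.
Step 4. Evaluate the standard form [assuming x > 4]: now 4*log(x - 4) - 4*log(x - 1) + ∫((-2*x**4 - 23*x**3 + 31*x**2 - 255*x + 405)/(x**5 + 2*x**4 - 6*x**3 + 18*x**2 - 135*x)) dx + ∫(-1/(x**2 + 4)) dx + ∫(2*cos(2*x)) dx.
Step 5. Evaluate the standard form: now 4*log(x - 4) - 4*log(x - 1) - atan(x/2)/2 + ∫((-2*x**4 - 23*x**3 + 31*x**2 - 255*x + 405)/(x**5 + 2*x**4 - 6*x**3 + 18*x**2 - 135*x)) dx + ∫(2*cos(2*x)) dx.
Step 6. Decompose ∫((-2*x**4 - 23*x**3 + 31*x**2 - 255*x + 405)/(x**5 + 2*x**4 - 6*x**3 + 18*x**2 - 135*x)) dx by partial fractions, (-2*x**4 - 23*x**3 + 31*x**2 - 255*x + 405)/(x**5 + 2*x**4 - 6*x**3 + 18*x**2 - 135*x) = 2/(x**2 + 9) + 3/(x + 5) - 2/(x - 3) - 3/x: now 4*log(x - 4) - 4*log(x - 1) - atan(x/2)/2 + ∫(-3/x) dx + ∫(-2/(x - 3)) dx + ∫(3/(x + 5)) dx + ∫(2/(x**2 + 9)) dx + ∫(2*cos(2*x)) dx.
Step 7. Evaluate the standard form [assuming x > 3]: now 4*log(x - 4) - 2*log(x - 3) - 4*log(x - 1) - atan(x/2)/2 + ∫(-3/x) dx + ∫(3/(x + 5)) dx + ∫(2/(x**2 + 9)) dx + ∫(2*cos(2*x)) dx.
Step 8. Evaluate the standard form [assuming x > 0]: now -3*log(x) + 4*log(x - 4) - 2*log(x - 3) - 4*log(x - 1) - atan(x/2)/2 + ∫(3/(x + 5)) dx + ∫(2/(x**2 + 9)) dx + ∫(2*cos(2*x)) dx.
Step 9. Evaluate the standard form [assuming x > -5]: now -3*log(x) + 4*log(x - 4) - 2*log(x - 3) - 4*log(x - 1) + 3*log(x + 5) - atan(x/2)/2 + ∫(2/(x**2 + 9)) dx + ∫(2*cos(2*x)) dx.
Step 10. Evaluate the standard form: now -3*log(x) + 4*log(x - 4) - 2*log(x - 3) - 4*log(x - 1) + 3*log(x + 5) + 2*atan(x/3)/3 - atan(x/2)/2 + ∫(2*cos(2*x)) dx.
Step 11. Evaluate the standard form: now -3*log(x) + 4*log(x - 4) - 2*log(x - 3) - 4*log(x - 1) + 3*log(x + 5) + sin(2*x) + 2*atan(x/3)/3 - atan(x/2)/2.
Answer: -3*log(x) + 4*log(x - 4) - 2*log(x - 3) - 4*log(x - 1) + 3*log(x + 5) + sin(2*x) + 2*atan(x/3)/3 - atan(x/2)/2.


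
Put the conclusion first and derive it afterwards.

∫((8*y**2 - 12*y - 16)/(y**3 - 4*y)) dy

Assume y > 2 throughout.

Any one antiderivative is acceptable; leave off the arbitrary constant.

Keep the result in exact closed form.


The answer is 4*log(y) - log(y - 2) + 5*log(y + 2).
Step 1. Decompose ∫((8*y**2 - 12*y - 16)/(y**3 - 4*y)) dy by partial fractions, (8*y**2 - 12*y - 16)/(y**3 - 4*y) = 5/(y + 2) - 1/(y - 2) + 4/y: now ∫(4/y) dy + ∫(-1/(y - 2)) dy + ∫(5/(y + 2)) dy.
Step 2. Evaluate the standard form [assuming y > 2]: now -log(y - 2) + ∫(4/y) dy + ∫(5/(y + 2)) dy.
Step 3. Evaluate the standard form [assuming y > 0]: now 4*log(y) - log(y - 2) + ∫(5/(y + 2)) dy.
Step 4. Evaluate the standard form [assuming y > -2]: now 4*log(y) - log(y - 2) + 5*log(y + 2).
Answer: 4*log(y) - log(y - 2) + 5*log(y + 2).


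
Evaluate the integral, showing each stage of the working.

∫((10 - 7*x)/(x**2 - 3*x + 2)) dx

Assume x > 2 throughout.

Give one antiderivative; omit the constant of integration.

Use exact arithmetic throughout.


Step 1. Decompose ∫((10 - 7*x)/(x**2 - 3*x + 2)) dx by partial fractions, (10 - 7*x)/(x**2 - 3*x + 2) = -3/(x - 1) - 4/(x - 2): now ∫(-4/(x - 2)) dx + ∫(-3/(x - 1)) dx.
Step 2. Evaluate the standard form [assuming x > 1]: now -3*log(x - 1) + ∫(-4/(x - 2)) dx.
Step 3. Evaluate the standard form [assuming x > 2]: now -4*log(x - 2) - 3*log(x - 1).
Answer: -4*log(x - 2) - 3*log(x - 1).


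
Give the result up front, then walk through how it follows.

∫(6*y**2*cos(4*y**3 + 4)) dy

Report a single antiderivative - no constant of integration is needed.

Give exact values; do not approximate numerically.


The answer is sin(4*y**3 + 4)/2.
Step 1. Substitute u = y**3 + 1, turning ∫(6*y**2*cos(4*y**3 + 4)) dy into ∫(2*cos(4*u)) du: now ∫(2*cos(4*u)) du.
Step 2. Evaluate the standard form: now sin(4*u)/2.
Step 3. Substitute back u = y**3 + 1: now sin(4*y**3 + 4)/2.
Answer: sin(4*y**3 + 4)/2.


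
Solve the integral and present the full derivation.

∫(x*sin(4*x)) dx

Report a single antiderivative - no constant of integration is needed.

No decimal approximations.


Step 1. Integrate ∫(x*sin(4*x)) dx by parts with u = x, dv = (sin(4*x)) dx, so v = -cos(4*x)/4: now -x*cos(4*x)/4 + ∫(cos(4*x)/4) dx.
Step 2. Evaluate the standard form: now -x*cos(4*x)/4 + sin(4*x)/16.
Answer: -x*cos(4*x)/4 + sin(4*x)/16.


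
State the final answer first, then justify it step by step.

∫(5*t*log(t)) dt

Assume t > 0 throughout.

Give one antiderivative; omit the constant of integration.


The answer is 5*t**2*log(t)/2 - 5*t**2/4.
Step 1. Integrate ∫(5*t*log(t)) dt by parts with u = log(t), dv = (5*t) dt, so v = 5*t**2/2 [assuming t > 0]: now 5*t**2*log(t)/2 + ∫(-5*t/2) dt.
Step 2. Evaluate the standard form: now 5*t**2*log(t)/2 - 5*t**2/4.
Answer: 5*t**2*log(t)/2 - 5*t**2/4.


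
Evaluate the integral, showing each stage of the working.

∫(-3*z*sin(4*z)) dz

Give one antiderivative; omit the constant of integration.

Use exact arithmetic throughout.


Step 1. Integrate ∫(-3*z*sin(4*z)) dz by parts with u = z, dv = (-3*sin(4*z)) dz, so v = 3*cos(4*z)/4: now 3*z*cos(4*z)/4 + ∫(-3*cos(4*z)/4) dz.
Step 2. Evaluate the standard form: now 3*z*cos(4*z)/4 - 3*sin(4*z)/16.
Answer: 3*z*cos(4*z)/4 - 3*sin(4*z)/16.


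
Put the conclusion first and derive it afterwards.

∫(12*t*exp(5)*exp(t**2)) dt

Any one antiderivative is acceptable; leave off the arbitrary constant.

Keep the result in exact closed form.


The answer is 6*exp(t**2 + 5).
Step 1. Substitute u = t**2 + 5, turning ∫(12*t*exp(5)*exp(t**2)) dt into ∫(6*exp(u)) du: now ∫(6*exp(u)) du.
Step 2. Evaluate the standard form: now 6*exp(u).
Step 3. Substitute back u = t**2 + 5: now 6*exp(t**2 + 5).
Answer: 6*exp(t**2 + 5).


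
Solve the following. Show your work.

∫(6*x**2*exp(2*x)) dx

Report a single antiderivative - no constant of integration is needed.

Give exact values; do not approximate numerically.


Step 1. Integrate ∫(6*x**2*exp(2*x)) dx by parts with u = x**2, dv = (6*exp(2*x)) dx, so v = 3*exp(2*x): now 3*x**2*exp(2*x) + ∫(-6*x*exp(2*x)) dx.
Step 2. Integrate ∫(-6*x*exp(2*x)) dx by parts with u = x, dv = (-6*exp(2*x)) dx, so v = -3*exp(2*x): now 3*x**2*exp(2*x) - 3*x*exp(2*x) + ∫(3*exp(2*x)) dx.
Step 3. Evaluate the standard form: now 3*x**2*exp(2*x) - 3*x*exp(2*x) + 3*exp(2*x)/2.
Answer: 3*x**2*exp(2*x) - 3*x*exp(2*x) + 3*exp(2*x)/2.


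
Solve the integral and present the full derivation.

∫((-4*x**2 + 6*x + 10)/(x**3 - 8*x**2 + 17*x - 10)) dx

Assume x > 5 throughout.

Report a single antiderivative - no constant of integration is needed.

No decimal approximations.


Step 1. Decompose ∫((-4*x**2 + 6*x + 10)/(x**3 - 8*x**2 + 17*x - 10)) dx by partial fractions, (-4*x**2 + 6*x + 10)/(x**3 - 8*x**2 + 17*x - 10) = 3/(x - 1) - 2/(x - 2) - 5/(x - 5): now ∫(-5/(x - 5)) dx + ∫(-2/(x - 2)) dx + ∫(3/(x - 1)) dx.
Step 2. Evaluate the standard form [assuming x > 5]: now -5*log(x - 5) + ∫(-2/(x - 2)) dx + ∫(3/(x - 1)) dx.
Step 3. Evaluate the standard form [assuming x > 2]: now -5*log(x - 5) - 2*log(x - 2) + ∫(3/(x - 1)) dx.
Step 4. Evaluate the standard form [assuming x > 1]: now -5*log(x - 5) - 2*log(x - 2) + 3*log(x - 1).
Answer: -5*log(x - 5) - 2*log(x - 2) + 3*log(x - 1).


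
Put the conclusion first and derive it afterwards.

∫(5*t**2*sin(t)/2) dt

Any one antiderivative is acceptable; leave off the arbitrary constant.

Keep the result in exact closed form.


The answer is -5*t**2*cos(t)/2 + 5*t*sin(t) + 5*cos(t).
Step 1. Integrate ∫(5*t**2*sin(t)/2) dt by parts with u = t**2, dv = (5*sin(t)/2) dt, so v = -5*cos(t)/2: now -5*t**2*cos(t)/2 + ∫(5*t*cos(t)) dt.
Step 2. Integrate ∫(5*t*cos(t)) dt by parts with u = t, dv = (5*cos(t)) dt, so v = 5*sin(t): now -5*t**2*cos(t)/2 + 5*t*sin(t) + ∫(-5*sin(t)) dt.
Step 3. Evaluate the standard form: now -5*t**2*cos(t)/2 + 5*t*sin(t) + 5*cos(t).
Answer: -5*t**2*cos(t)/2 + 5*t*sin(t) + 5*cos(t).


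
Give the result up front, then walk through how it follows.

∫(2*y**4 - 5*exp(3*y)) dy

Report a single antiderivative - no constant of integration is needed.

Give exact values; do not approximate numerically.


The answer is 2*y**5/5 - 5*exp(3*y)/3.
Step 1. Rewrite: now ∫(2*y**4) dy + ∫(-5*exp(3*y)) dy.
Step 2. Evaluate the standard form: now -5*exp(3*y)/3 + ∫(2*y**4) dy.
Step 3. Evaluate the standard form: now 2*y**5/5 - 5*exp(3*y)/3.
Answer: 2*y**5/5 - 5*exp(3*y)/3.


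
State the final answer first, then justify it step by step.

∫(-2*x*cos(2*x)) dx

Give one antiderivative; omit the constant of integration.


The answer is -x*sin(2*x) - cos(2*x)/2.
Step 1. Integrate ∫(-2*x*cos(2*x)) dx by parts with u = x, dv = (-2*cos(2*x)) dx, so v = -sin(2*x): now -x*sin(2*x) + ∫(sin(2*x)) dx.
Step 2. Evaluate the standard form: now -x*sin(2*x) - cos(2*x)/2.
Answer: -x*sin(2*x) - cos(2*x)/2.


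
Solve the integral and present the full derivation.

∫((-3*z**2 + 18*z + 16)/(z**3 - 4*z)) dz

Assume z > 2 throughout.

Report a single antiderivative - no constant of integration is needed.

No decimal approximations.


Step 1. Decompose ∫((-3*z**2 + 18*z + 16)/(z**3 - 4*z)) dz by partial fractions, (-3*z**2 + 18*z + 16)/(z**3 - 4*z) = -4/(z + 2) + 5/(z - 2) - 4/z: now ∫(-4/z) dz + ∫(5/(z - 2)) dz + ∫(-4/(z + 2)) dz.
Step 2. Evaluate the standard form [assuming z > 2]: now 5*log(z - 2) + ∫(-4/z) dz + ∫(-4/(z + 2)) dz.
Step 3. Evaluate the standard form [assuming z > 0]: now -4*log(z) + 5*log(z - 2) + ∫(-4/(z + 2)) dz.
Step 4. Evaluate the standard form [assuming z > -2]: now -4*log(z) + 5*log(z - 2) - 4*log(z + 2).
Answer: -4*log(z) + 5*log(z - 2) - 4*log(z + 2).
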